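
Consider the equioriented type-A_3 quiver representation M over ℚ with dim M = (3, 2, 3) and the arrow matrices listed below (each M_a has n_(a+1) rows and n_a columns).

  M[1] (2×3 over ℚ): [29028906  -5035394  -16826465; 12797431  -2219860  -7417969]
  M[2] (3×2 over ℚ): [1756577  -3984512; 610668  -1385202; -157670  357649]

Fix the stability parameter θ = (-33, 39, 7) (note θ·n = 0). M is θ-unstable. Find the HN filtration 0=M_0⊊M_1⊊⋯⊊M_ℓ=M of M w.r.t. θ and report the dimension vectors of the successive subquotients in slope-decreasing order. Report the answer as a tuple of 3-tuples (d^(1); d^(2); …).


Via rank(M_{q-1}∘⋯∘M_p): M ≅ I[1,1], I[1,3]^2, I[3,3].
μ_θ-semistable layers: μ^(1)=23; μ^(2)=7; μ^(3)=-33

((0, 2, 2); (0, 0, 1); (3, 0, 0))


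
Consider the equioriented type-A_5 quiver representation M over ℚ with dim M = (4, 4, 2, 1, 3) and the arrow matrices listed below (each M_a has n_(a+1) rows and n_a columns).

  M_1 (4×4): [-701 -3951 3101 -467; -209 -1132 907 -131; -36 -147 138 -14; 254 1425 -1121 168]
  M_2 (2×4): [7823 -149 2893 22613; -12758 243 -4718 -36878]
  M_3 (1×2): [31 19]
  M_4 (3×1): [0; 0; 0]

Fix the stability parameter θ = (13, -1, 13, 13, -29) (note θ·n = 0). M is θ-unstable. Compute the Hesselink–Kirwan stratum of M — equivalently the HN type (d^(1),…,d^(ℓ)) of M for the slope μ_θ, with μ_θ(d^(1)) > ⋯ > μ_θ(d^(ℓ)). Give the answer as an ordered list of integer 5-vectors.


Barcode: M ≅ I[1,2]^2, I[1,3], I[1,4], I[5,5]^3. HN layers by μ_θ (3 steps, strictly decreasing):
  μ^(1)=13; μ^(2)=6; μ^(3)=-29

((0, 0, 2, 1, 0); (4, 4, 0, 0, 0); (0, 0, 0, 0, 3))


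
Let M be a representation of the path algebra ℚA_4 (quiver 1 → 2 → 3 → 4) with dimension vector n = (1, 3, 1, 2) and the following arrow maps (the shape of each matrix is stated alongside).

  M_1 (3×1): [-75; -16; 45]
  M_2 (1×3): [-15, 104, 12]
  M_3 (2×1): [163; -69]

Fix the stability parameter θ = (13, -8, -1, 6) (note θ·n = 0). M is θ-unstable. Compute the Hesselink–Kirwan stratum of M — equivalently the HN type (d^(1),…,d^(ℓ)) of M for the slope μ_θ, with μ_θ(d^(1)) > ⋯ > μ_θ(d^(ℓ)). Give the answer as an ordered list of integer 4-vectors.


Via rank(M_{q-1}∘⋯∘M_p): M ≅ I[1,4], I[2,2]^2, I[4,4].
μ_θ-semistable layers: μ^(1)=6; μ^(2)=4/3; μ^(3)=-8

((0, 0, 0, 2); (1, 1, 1, 0); (0, 2, 0, 0))


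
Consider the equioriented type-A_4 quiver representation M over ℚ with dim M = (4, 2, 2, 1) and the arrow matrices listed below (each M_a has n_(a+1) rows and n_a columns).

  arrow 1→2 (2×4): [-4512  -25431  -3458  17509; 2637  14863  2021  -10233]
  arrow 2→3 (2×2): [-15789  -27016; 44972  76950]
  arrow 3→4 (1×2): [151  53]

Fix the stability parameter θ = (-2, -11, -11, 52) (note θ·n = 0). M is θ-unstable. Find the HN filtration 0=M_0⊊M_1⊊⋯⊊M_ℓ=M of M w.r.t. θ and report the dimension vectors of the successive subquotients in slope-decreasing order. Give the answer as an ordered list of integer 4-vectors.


Via rank(M_{q-1}∘⋯∘M_p): M ≅ I[1,1]^2, I[1,3], I[1,4].
μ_θ-semistable layers: μ^(1)=52; μ^(2)=-2; μ^(3)=-8

((0, 0, 0, 1); (2, 0, 0, 0); (2, 2, 2, 0))


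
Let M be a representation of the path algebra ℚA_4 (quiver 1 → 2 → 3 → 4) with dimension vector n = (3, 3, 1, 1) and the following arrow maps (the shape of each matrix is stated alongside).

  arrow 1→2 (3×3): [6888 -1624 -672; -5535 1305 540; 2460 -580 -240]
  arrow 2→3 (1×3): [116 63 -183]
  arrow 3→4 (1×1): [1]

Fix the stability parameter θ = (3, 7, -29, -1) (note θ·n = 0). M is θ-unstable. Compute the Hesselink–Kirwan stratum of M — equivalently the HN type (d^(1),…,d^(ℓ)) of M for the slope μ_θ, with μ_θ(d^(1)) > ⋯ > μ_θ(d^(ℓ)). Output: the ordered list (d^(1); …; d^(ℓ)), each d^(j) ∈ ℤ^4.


Via rank(M_{q-1}∘⋯∘M_p): M ≅ I[1,1]^2, I[1,4], I[2,2]^2.
μ_θ-semistable layers: μ^(1)=7; μ^(2)=3; μ^(3)=-1; μ^(4)=-19/3

((0, 2, 0, 0); (2, 0, 0, 0); (0, 0, 0, 1); (1, 1, 1, 0))


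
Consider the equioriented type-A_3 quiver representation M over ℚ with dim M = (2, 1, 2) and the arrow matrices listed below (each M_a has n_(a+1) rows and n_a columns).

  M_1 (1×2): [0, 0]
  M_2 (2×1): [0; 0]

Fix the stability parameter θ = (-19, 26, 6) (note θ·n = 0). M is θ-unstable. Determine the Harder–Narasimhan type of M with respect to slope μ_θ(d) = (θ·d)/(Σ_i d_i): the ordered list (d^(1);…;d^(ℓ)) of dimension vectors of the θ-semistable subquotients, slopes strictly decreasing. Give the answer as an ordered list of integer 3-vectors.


Barcode: M ≅ I[1,1]^2, I[2,2], I[3,3]^2. HN layers by μ_θ (3 steps, strictly decreasing):
  μ^(1)=26; μ^(2)=6; μ^(3)=-19

((0, 1, 0); (0, 0, 2); (2, 0, 0))


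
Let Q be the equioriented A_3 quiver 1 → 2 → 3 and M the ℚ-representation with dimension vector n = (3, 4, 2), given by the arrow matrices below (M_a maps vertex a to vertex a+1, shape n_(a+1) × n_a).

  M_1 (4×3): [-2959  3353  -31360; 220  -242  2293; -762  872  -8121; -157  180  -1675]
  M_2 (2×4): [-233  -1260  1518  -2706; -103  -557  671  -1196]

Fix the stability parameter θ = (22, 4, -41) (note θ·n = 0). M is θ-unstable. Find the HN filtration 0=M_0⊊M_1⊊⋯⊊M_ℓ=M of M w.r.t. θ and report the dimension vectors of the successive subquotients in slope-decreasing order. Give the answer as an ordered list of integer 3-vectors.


Interval decomposition of M: I[1,2], I[1,3]^2, I[2,2].
HN type (ℓ=3): μ^(1)=13; μ^(2)=4; μ^(3)=-5

((1, 1, 0); (0, 1, 0); (2, 2, 2))


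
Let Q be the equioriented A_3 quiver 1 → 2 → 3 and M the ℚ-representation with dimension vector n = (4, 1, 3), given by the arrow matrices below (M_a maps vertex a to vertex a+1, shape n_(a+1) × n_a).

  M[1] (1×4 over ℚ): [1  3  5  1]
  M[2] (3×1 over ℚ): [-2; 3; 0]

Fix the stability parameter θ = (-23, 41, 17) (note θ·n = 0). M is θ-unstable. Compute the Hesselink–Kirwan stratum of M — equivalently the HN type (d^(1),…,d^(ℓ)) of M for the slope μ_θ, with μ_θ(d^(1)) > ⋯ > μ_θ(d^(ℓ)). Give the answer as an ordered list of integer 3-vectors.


Barcode: M ≅ I[1,1]^3, I[1,3], I[3,3]^2. HN layers by μ_θ (3 steps, strictly decreasing):
  μ^(1)=29; μ^(2)=17; μ^(3)=-23

((0, 1, 1); (0, 0, 2); (4, 0, 0))


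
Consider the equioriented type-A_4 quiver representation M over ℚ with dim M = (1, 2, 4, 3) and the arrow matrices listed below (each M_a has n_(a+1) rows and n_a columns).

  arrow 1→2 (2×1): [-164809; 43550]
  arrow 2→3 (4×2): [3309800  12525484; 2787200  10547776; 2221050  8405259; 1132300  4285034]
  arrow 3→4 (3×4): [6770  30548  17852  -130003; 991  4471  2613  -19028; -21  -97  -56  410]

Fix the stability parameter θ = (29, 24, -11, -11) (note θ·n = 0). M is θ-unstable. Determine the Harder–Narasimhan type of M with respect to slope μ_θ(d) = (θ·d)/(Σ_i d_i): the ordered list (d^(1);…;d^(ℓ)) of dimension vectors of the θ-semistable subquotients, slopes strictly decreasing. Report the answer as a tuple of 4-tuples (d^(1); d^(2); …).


Interval decomposition of M: I[1,2], I[2,4], I[3,3], I[3,4]^2.
HN type (ℓ=3): μ^(1)=53/2; μ^(2)=2/3; μ^(3)=-11

((1, 1, 0, 0); (0, 1, 1, 1); (0, 0, 3, 2))


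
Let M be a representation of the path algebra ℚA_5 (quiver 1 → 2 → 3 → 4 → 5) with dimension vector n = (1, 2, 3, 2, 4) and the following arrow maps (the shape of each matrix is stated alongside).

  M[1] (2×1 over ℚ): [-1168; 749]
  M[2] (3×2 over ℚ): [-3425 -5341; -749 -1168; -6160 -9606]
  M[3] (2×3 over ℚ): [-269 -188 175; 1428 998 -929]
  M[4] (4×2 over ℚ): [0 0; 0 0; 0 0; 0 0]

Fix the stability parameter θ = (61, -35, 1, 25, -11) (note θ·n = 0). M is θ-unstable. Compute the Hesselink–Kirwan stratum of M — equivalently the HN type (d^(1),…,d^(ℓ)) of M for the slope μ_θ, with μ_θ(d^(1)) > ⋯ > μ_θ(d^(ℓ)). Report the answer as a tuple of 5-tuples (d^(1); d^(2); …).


Interval decomposition of M: I[1,4], I[2,3], I[3,4], I[5,5]^4.
HN type (ℓ=5): μ^(1)=25; μ^(2)=9; μ^(3)=1; μ^(4)=-11; μ^(5)=-35

((0, 0, 0, 2, 0); (1, 1, 1, 0, 0); (0, 0, 2, 0, 0); (0, 0, 0, 0, 4); (0, 1, 0, 0, 0))


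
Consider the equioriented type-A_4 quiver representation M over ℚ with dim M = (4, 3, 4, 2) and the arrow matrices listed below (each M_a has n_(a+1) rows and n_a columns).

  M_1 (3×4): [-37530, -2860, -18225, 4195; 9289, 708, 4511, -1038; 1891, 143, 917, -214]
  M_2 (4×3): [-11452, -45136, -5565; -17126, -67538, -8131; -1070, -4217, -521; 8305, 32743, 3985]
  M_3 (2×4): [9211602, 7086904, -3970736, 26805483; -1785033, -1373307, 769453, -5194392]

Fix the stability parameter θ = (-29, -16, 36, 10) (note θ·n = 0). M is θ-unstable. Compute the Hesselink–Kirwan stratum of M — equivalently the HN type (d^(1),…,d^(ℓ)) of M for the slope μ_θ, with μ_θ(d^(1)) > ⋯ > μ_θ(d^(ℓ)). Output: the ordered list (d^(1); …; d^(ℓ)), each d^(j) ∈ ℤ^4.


Barcode: M ≅ I[1,1], I[1,3], I[1,4]^2, I[3,3]. HN layers by μ_θ (4 steps, strictly decreasing):
  μ^(1)=36; μ^(2)=23; μ^(3)=-16; μ^(4)=-29

((0, 0, 2, 0); (0, 0, 2, 2); (0, 3, 0, 0); (4, 0, 0, 0))


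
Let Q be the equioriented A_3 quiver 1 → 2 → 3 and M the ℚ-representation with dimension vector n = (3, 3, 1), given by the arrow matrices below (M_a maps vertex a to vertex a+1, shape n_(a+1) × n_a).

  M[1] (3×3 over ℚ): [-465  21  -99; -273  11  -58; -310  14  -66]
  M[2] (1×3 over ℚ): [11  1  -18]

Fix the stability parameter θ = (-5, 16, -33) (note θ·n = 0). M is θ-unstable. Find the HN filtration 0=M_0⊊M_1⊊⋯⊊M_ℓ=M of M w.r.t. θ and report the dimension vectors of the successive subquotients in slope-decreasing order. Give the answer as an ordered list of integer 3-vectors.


Via rank(M_{q-1}∘⋯∘M_p): M ≅ I[1,1], I[1,2], I[1,3], I[2,2].
μ_θ-semistable layers: μ^(1)=16; μ^(2)=-5; μ^(3)=-22/3

((0, 2, 0); (2, 0, 0); (1, 1, 1))


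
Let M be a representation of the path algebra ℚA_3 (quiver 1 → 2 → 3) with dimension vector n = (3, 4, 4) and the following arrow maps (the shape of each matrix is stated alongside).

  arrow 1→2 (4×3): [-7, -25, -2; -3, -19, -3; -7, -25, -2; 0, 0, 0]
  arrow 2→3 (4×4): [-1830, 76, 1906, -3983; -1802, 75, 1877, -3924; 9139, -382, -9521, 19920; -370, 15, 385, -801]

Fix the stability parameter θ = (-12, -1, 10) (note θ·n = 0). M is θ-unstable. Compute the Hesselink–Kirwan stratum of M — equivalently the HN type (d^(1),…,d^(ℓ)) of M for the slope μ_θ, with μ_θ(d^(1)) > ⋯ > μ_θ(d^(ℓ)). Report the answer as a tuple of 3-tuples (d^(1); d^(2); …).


Interval decomposition of M: I[1,1], I[1,2], I[1,3], I[2,3]^2, I[3,3].
HN type (ℓ=3): μ^(1)=10; μ^(2)=-1; μ^(3)=-12

((0, 0, 4); (0, 4, 0); (3, 0, 0))


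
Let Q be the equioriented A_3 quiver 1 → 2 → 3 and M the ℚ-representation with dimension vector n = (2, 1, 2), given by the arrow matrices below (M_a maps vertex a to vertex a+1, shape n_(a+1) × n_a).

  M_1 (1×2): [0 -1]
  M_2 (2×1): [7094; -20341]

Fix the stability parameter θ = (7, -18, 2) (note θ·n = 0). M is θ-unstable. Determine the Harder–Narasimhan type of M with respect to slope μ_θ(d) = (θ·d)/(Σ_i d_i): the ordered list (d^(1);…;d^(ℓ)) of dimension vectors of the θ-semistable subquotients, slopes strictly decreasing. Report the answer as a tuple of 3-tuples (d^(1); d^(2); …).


Barcode: M ≅ I[1,1], I[1,3], I[3,3]. HN layers by μ_θ (3 steps, strictly decreasing):
  μ^(1)=7; μ^(2)=2; μ^(3)=-11/2

((1, 0, 0); (0, 0, 2); (1, 1, 0))


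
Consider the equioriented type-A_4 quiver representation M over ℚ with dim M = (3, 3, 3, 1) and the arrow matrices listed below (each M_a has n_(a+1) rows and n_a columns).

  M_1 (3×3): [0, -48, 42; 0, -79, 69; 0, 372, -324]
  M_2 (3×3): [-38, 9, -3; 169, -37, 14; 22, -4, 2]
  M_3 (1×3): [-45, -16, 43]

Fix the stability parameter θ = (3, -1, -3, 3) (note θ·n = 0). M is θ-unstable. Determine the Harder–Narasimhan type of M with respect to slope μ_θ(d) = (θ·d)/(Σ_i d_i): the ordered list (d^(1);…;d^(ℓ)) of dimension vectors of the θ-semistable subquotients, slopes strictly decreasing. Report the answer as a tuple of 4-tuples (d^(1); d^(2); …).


Interval decomposition of M: I[1,1], I[1,3], I[1,4], I[2,2], I[3,3].
HN type (ℓ=4): μ^(1)=3; μ^(2)=-1/3; μ^(3)=-1; μ^(4)=-3

((1, 0, 0, 1); (2, 2, 2, 0); (0, 1, 0, 0); (0, 0, 1, 0))


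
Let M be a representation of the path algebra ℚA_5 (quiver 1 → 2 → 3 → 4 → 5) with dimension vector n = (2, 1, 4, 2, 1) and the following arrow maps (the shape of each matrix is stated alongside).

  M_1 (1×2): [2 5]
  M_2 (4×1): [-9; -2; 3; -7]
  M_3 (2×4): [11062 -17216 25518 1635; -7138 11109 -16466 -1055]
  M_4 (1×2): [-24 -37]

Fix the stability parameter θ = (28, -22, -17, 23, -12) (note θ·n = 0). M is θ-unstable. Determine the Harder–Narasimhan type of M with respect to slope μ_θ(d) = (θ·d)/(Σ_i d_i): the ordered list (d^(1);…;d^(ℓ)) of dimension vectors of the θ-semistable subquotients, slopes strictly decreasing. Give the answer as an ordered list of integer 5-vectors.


Interval decomposition of M: I[1,1], I[1,5], I[3,3]^2, I[3,4].
HN type (ℓ=5): μ^(1)=28; μ^(2)=23; μ^(3)=11/2; μ^(4)=-11/3; μ^(5)=-17

((1, 0, 0, 0, 0); (0, 0, 0, 1, 0); (0, 0, 0, 1, 1); (1, 1, 1, 0, 0); (0, 0, 3, 0, 0))


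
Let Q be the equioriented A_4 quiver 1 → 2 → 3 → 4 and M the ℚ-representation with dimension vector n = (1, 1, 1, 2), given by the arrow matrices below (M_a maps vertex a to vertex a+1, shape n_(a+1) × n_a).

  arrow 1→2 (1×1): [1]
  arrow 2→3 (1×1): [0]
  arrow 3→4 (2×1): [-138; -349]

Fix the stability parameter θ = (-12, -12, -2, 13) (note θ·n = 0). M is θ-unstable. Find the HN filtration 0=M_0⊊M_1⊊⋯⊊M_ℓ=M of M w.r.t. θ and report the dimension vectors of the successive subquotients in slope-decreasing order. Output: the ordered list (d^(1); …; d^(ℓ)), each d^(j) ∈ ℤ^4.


Barcode: M ≅ I[1,2], I[3,4], I[4,4]. HN layers by μ_θ (3 steps, strictly decreasing):
  μ^(1)=13; μ^(2)=-2; μ^(3)=-12

((0, 0, 0, 2); (0, 0, 1, 0); (1, 1, 0, 0))


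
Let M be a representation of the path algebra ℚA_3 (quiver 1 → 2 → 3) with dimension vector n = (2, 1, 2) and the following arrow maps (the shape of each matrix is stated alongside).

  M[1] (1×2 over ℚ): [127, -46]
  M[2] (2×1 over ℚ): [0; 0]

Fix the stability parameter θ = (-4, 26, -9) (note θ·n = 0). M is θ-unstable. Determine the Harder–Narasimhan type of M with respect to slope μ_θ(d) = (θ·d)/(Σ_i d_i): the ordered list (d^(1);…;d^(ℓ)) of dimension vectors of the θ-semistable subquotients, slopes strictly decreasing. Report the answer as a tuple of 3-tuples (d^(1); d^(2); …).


Barcode: M ≅ I[1,1], I[1,2], I[3,3]^2. HN layers by μ_θ (3 steps, strictly decreasing):
  μ^(1)=26; μ^(2)=-4; μ^(3)=-9

((0, 1, 0); (2, 0, 0); (0, 0, 2))


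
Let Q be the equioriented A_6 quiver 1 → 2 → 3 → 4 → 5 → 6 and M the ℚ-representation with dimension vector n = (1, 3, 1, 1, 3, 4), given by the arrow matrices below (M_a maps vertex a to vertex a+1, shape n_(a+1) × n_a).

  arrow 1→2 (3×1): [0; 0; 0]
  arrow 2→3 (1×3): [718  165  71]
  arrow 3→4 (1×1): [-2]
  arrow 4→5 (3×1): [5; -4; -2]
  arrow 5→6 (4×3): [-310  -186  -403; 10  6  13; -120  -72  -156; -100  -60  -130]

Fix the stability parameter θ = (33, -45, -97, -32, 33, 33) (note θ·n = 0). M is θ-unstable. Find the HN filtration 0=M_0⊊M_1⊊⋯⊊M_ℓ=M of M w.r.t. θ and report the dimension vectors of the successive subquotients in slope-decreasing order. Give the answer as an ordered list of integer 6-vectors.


Interval decomposition of M: I[1,1], I[2,2]^2, I[2,5], I[5,5], I[5,6], I[6,6]^3.
HN type (ℓ=4): μ^(1)=33; μ^(2)=-32; μ^(3)=-45; μ^(4)=-71

((1, 0, 0, 0, 3, 4); (0, 0, 0, 1, 0, 0); (0, 2, 0, 0, 0, 0); (0, 1, 1, 0, 0, 0))


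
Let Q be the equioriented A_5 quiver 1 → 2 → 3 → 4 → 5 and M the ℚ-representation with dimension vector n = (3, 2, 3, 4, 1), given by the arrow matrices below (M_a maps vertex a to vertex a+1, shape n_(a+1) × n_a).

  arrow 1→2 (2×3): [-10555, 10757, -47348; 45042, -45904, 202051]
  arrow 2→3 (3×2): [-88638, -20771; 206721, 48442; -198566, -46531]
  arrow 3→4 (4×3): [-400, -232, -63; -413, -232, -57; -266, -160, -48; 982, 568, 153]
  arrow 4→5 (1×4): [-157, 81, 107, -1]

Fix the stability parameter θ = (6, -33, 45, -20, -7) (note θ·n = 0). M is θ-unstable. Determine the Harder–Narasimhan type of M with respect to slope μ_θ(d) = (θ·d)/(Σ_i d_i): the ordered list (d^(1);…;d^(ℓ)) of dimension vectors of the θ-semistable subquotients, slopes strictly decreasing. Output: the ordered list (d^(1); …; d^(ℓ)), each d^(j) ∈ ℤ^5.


Interval decomposition of M: I[1,1], I[1,3], I[1,4], I[3,5], I[4,4]^2.
HN type (ℓ=5): μ^(1)=45; μ^(2)=25/2; μ^(3)=6; μ^(4)=-27/2; μ^(5)=-20

((0, 0, 1, 0, 0); (0, 0, 1, 1, 0); (1, 0, 1, 1, 1); (2, 2, 0, 0, 0); (0, 0, 0, 2, 0))


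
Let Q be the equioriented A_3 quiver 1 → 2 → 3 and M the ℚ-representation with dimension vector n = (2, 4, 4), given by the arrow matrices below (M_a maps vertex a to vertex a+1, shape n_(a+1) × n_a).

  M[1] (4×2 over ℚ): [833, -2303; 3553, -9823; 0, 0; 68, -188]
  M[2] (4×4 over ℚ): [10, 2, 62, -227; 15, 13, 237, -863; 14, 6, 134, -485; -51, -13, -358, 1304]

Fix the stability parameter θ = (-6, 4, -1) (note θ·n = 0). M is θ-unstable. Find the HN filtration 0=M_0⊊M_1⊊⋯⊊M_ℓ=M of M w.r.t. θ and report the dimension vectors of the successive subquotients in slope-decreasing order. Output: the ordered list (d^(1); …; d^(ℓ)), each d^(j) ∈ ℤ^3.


Via rank(M_{q-1}∘⋯∘M_p): M ≅ I[1,1], I[1,2], I[2,3]^3, I[3,3].
μ_θ-semistable layers: μ^(1)=4; μ^(2)=3/2; μ^(3)=-1; μ^(4)=-6

((0, 1, 0); (0, 3, 3); (0, 0, 1); (2, 0, 0))


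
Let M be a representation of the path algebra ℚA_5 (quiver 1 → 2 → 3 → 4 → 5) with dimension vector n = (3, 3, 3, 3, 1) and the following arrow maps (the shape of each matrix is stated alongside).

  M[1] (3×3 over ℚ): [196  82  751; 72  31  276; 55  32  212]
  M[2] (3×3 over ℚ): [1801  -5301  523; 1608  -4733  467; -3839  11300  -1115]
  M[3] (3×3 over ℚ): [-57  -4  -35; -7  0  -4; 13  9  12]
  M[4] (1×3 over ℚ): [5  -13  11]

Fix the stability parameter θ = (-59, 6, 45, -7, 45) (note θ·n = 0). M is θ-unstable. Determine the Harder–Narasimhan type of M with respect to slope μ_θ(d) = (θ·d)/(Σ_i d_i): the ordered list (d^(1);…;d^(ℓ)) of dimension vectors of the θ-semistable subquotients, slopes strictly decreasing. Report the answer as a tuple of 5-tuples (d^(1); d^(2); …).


Via rank(M_{q-1}∘⋯∘M_p): M ≅ I[1,4]^2, I[1,5].
μ_θ-semistable layers: μ^(1)=45; μ^(2)=19; μ^(3)=6; μ^(4)=-59

((0, 0, 0, 0, 1); (0, 0, 3, 3, 0); (0, 3, 0, 0, 0); (3, 0, 0, 0, 0))


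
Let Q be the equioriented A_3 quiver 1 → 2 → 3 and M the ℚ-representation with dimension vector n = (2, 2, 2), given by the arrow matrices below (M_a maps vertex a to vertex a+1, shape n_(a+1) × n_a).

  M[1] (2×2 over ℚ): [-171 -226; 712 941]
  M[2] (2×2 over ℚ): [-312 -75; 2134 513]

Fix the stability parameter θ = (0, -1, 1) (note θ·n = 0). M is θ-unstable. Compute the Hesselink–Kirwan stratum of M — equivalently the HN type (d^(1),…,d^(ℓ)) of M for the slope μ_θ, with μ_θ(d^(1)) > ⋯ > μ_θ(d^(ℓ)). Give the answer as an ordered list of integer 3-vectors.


Barcode: M ≅ I[1,3]^2. HN layers by μ_θ (2 steps, strictly decreasing):
  μ^(1)=1; μ^(2)=-1/2

((0, 0, 2); (2, 2, 0))


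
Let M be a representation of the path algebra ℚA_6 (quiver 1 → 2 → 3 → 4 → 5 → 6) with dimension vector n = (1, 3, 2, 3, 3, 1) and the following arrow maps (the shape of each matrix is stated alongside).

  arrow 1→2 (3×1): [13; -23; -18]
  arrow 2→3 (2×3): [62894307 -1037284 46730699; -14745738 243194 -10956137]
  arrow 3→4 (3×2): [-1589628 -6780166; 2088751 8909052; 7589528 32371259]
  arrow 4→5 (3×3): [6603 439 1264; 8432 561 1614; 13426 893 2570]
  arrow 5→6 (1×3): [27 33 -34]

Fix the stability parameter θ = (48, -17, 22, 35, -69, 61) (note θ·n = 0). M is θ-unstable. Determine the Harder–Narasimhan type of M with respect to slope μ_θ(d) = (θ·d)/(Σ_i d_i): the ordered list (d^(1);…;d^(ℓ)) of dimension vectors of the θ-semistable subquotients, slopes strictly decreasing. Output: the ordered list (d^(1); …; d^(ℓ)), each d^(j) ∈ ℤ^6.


Interval decomposition of M: I[1,5], I[2,2], I[2,4], I[4,6], I[5,5].
HN type (ℓ=6): μ^(1)=61; μ^(2)=35; μ^(3)=22; μ^(4)=19/5; μ^(5)=-17; μ^(6)=-69

((0, 0, 0, 0, 0, 1); (0, 0, 0, 1, 0, 0); (0, 0, 1, 0, 0, 0); (1, 1, 1, 1, 1, 0); (0, 2, 0, 1, 1, 0); (0, 0, 0, 0, 1, 0))


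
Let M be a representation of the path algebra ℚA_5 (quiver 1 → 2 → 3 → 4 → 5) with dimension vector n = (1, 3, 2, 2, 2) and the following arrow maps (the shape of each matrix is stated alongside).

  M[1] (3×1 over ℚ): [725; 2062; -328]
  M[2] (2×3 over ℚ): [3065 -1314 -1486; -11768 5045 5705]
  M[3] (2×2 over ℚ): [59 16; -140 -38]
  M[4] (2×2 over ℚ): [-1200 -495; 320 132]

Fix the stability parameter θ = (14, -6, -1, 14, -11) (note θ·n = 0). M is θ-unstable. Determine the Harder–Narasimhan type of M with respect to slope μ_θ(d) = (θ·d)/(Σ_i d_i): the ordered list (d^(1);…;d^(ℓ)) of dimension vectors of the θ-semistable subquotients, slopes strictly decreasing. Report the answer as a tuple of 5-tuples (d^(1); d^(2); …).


Via rank(M_{q-1}∘⋯∘M_p): M ≅ I[1,4], I[2,2], I[2,5], I[5,5].
μ_θ-semistable layers: μ^(1)=14; μ^(2)=7/3; μ^(3)=3/2; μ^(4)=-1; μ^(5)=-6; μ^(6)=-11

((0, 0, 0, 1, 0); (1, 1, 1, 0, 0); (0, 0, 0, 1, 1); (0, 0, 1, 0, 0); (0, 2, 0, 0, 0); (0, 0, 0, 0, 1))


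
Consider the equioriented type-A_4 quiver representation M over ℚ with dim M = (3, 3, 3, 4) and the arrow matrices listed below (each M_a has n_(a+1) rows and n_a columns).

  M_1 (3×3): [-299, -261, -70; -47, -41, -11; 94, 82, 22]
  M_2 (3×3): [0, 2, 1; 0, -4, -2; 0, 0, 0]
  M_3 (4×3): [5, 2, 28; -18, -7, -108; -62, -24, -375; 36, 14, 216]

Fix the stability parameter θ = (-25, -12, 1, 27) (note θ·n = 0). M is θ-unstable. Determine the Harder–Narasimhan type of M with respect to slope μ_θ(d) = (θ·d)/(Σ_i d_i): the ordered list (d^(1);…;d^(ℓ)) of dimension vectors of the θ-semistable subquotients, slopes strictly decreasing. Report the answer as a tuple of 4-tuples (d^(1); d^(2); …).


Barcode: M ≅ I[1,1], I[1,2]^2, I[2,4], I[3,4]^2, I[4,4]. HN layers by μ_θ (4 steps, strictly decreasing):
  μ^(1)=27; μ^(2)=1; μ^(3)=-12; μ^(4)=-25

((0, 0, 0, 4); (0, 0, 3, 0); (0, 3, 0, 0); (3, 0, 0, 0))


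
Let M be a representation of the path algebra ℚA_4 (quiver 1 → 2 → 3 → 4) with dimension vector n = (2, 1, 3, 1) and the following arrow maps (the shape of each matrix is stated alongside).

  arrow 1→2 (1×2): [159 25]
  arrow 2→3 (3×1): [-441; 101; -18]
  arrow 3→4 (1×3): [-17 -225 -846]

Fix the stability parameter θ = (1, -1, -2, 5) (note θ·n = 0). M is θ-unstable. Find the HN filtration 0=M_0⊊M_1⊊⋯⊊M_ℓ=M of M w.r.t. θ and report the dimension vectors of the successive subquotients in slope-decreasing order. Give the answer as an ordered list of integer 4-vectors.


Interval decomposition of M: I[1,1], I[1,3], I[3,3], I[3,4].
HN type (ℓ=4): μ^(1)=5; μ^(2)=1; μ^(3)=-2/3; μ^(4)=-2

((0, 0, 0, 1); (1, 0, 0, 0); (1, 1, 1, 0); (0, 0, 2, 0))


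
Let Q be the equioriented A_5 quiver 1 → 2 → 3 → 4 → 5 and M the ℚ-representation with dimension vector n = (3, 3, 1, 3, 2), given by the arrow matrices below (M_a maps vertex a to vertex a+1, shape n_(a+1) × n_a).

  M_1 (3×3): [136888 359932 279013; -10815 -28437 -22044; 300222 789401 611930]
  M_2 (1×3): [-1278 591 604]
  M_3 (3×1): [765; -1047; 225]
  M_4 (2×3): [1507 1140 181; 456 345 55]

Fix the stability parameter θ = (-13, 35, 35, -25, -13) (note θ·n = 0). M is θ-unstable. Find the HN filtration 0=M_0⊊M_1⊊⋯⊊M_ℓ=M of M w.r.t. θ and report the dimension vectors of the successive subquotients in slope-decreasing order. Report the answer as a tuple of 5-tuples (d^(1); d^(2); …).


Via rank(M_{q-1}∘⋯∘M_p): M ≅ I[1,2]^2, I[1,4], I[4,5]^2.
μ_θ-semistable layers: μ^(1)=35; μ^(2)=15; μ^(3)=-13; μ^(4)=-25

((0, 2, 0, 0, 0); (0, 1, 1, 1, 0); (3, 0, 0, 0, 2); (0, 0, 0, 2, 0))


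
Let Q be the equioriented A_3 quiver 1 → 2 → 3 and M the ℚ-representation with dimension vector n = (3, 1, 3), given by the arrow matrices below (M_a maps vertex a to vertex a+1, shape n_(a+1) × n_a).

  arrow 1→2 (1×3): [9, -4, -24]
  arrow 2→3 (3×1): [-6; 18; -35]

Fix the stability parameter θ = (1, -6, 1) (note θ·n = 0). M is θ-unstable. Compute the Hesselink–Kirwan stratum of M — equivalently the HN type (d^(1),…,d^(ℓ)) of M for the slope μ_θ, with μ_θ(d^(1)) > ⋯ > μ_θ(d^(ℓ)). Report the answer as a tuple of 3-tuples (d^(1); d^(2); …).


Via rank(M_{q-1}∘⋯∘M_p): M ≅ I[1,1]^2, I[1,3], I[3,3]^2.
μ_θ-semistable layers: μ^(1)=1; μ^(2)=-5/2

((2, 0, 3); (1, 1, 0))


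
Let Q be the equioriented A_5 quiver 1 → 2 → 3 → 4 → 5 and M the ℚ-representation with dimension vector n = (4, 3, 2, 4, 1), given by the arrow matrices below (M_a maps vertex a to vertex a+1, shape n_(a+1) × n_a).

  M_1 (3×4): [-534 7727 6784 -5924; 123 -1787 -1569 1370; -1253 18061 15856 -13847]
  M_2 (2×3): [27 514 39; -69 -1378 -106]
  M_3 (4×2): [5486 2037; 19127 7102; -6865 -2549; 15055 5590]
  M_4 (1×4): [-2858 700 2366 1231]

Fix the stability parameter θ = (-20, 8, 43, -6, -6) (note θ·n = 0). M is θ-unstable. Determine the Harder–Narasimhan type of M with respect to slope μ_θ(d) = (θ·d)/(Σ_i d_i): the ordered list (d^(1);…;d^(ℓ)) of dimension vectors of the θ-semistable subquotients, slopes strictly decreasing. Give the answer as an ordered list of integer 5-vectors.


Via rank(M_{q-1}∘⋯∘M_p): M ≅ I[1,1], I[1,2], I[1,4], I[1,5], I[4,4]^2.
μ_θ-semistable layers: μ^(1)=37/2; μ^(2)=31/3; μ^(3)=8; μ^(4)=-6; μ^(5)=-20

((0, 0, 1, 1, 0); (0, 0, 1, 1, 1); (0, 3, 0, 0, 0); (0, 0, 0, 2, 0); (4, 0, 0, 0, 0))


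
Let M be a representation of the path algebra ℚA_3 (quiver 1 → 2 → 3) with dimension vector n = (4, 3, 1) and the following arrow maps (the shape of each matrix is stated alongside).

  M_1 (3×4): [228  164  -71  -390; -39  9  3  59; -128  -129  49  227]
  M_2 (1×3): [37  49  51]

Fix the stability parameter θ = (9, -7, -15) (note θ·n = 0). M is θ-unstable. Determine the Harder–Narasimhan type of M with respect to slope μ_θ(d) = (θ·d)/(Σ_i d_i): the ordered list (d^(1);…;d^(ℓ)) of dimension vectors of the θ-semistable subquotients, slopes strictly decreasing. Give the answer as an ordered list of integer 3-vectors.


Barcode: M ≅ I[1,1], I[1,2]^2, I[1,3]. HN layers by μ_θ (3 steps, strictly decreasing):
  μ^(1)=9; μ^(2)=1; μ^(3)=-13/3

((1, 0, 0); (2, 2, 0); (1, 1, 1))


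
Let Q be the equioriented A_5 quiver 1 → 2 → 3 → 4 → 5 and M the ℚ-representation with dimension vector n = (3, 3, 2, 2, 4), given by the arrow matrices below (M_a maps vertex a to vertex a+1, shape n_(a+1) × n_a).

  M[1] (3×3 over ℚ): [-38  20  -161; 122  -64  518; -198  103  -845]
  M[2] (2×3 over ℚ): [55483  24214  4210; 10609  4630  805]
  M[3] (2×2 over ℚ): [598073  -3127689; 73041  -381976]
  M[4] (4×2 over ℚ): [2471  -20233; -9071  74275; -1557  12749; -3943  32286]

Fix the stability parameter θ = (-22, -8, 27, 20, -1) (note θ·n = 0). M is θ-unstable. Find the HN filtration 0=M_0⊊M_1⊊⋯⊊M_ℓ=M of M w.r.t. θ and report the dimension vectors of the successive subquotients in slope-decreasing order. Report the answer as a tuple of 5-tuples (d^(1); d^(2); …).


Via rank(M_{q-1}∘⋯∘M_p): M ≅ I[1,2], I[1,5]^2, I[5,5]^2.
μ_θ-semistable layers: μ^(1)=46/3; μ^(2)=-1; μ^(3)=-8; μ^(4)=-22

((0, 0, 2, 2, 2); (0, 0, 0, 0, 2); (0, 3, 0, 0, 0); (3, 0, 0, 0, 0))


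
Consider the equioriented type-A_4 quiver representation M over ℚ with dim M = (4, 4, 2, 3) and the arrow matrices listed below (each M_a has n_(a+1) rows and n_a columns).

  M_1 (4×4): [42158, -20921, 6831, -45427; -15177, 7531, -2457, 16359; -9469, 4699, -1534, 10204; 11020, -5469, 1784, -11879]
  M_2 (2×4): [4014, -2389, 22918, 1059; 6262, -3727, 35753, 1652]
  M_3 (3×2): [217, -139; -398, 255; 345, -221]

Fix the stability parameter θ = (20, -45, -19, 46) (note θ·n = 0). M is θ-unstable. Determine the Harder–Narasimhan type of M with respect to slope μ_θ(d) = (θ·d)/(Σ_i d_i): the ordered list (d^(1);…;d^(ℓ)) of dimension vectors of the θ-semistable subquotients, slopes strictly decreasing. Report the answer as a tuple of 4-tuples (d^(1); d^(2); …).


Via rank(M_{q-1}∘⋯∘M_p): M ≅ I[1,2]^2, I[1,4]^2, I[4,4].
μ_θ-semistable layers: μ^(1)=46; μ^(2)=-25/2; μ^(3)=-44/3

((0, 0, 0, 3); (2, 2, 0, 0); (2, 2, 2, 0))


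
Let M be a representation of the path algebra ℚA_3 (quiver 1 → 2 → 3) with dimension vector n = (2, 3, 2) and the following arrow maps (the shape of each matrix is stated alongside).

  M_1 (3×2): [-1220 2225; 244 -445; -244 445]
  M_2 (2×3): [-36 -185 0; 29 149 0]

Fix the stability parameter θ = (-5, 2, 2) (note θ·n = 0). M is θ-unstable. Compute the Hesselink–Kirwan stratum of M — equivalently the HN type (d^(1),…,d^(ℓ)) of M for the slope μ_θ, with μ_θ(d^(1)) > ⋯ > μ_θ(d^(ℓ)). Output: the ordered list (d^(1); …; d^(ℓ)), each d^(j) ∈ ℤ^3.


Via rank(M_{q-1}∘⋯∘M_p): M ≅ I[1,1], I[1,3], I[2,2], I[2,3].
μ_θ-semistable layers: μ^(1)=2; μ^(2)=-5

((0, 3, 2); (2, 0, 0))


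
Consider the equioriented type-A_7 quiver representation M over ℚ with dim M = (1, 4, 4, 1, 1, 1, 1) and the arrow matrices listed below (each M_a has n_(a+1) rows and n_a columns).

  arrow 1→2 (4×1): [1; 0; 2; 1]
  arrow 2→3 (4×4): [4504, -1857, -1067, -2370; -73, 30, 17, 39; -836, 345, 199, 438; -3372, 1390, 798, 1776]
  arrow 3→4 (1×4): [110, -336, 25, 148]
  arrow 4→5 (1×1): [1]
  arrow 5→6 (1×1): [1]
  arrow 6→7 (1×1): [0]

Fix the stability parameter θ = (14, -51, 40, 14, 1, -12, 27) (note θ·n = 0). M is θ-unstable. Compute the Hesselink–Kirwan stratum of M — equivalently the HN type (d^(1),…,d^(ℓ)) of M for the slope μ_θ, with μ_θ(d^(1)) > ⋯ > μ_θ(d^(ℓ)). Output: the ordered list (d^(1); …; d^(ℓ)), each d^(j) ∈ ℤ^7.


Interval decomposition of M: I[1,2], I[2,2], I[2,3], I[2,6], I[3,3]^2, I[7,7].
HN type (ℓ=5): μ^(1)=40; μ^(2)=27; μ^(3)=43/4; μ^(4)=-37/2; μ^(5)=-51

((0, 0, 3, 0, 0, 0, 0); (0, 0, 0, 0, 0, 0, 1); (0, 0, 1, 1, 1, 1, 0); (1, 1, 0, 0, 0, 0, 0); (0, 3, 0, 0, 0, 0, 0))


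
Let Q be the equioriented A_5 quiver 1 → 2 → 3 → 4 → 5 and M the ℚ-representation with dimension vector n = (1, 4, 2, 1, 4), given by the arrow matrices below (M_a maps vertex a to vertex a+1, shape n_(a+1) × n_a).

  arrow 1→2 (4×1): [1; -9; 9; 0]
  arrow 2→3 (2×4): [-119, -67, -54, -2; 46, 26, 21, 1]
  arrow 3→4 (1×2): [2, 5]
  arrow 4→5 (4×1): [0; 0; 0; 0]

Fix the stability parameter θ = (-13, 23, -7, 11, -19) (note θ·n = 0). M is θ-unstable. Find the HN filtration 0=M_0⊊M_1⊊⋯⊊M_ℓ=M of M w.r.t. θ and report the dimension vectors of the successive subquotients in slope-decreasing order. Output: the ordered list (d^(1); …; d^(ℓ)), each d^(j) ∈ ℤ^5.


Via rank(M_{q-1}∘⋯∘M_p): M ≅ I[1,4], I[2,2]^2, I[2,3], I[5,5]^4.
μ_θ-semistable layers: μ^(1)=23; μ^(2)=11; μ^(3)=8; μ^(4)=-13; μ^(5)=-19

((0, 2, 0, 0, 0); (0, 0, 0, 1, 0); (0, 2, 2, 0, 0); (1, 0, 0, 0, 0); (0, 0, 0, 0, 4))


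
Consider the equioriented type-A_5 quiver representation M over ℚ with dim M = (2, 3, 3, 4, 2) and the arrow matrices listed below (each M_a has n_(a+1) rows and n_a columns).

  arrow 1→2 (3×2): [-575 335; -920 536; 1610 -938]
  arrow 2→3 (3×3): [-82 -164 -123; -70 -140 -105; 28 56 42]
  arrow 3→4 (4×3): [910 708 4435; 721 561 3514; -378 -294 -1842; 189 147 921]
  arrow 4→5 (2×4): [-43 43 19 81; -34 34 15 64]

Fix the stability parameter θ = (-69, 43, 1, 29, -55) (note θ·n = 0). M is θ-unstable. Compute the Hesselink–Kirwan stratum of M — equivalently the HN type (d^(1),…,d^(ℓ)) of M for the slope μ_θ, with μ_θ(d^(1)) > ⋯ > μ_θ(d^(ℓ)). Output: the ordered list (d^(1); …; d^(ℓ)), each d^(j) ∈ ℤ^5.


Interval decomposition of M: I[1,1], I[1,2], I[2,2], I[2,3], I[3,4]^2, I[4,5]^2.
HN type (ℓ=6): μ^(1)=43; μ^(2)=29; μ^(3)=22; μ^(4)=1; μ^(5)=-13; μ^(6)=-69

((0, 2, 0, 0, 0); (0, 0, 0, 2, 0); (0, 1, 1, 0, 0); (0, 0, 2, 0, 0); (0, 0, 0, 2, 2); (2, 0, 0, 0, 0))


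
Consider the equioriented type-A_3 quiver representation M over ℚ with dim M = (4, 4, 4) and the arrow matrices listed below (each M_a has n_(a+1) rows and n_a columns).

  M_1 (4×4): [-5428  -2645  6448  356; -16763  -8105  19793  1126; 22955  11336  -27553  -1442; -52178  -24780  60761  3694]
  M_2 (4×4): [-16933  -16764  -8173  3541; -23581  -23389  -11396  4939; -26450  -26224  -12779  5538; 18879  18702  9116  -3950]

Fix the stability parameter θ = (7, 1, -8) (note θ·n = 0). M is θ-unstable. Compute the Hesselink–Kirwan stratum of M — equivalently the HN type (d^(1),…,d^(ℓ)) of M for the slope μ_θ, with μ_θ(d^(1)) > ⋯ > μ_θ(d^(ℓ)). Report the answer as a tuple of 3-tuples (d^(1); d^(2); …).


Via rank(M_{q-1}∘⋯∘M_p): M ≅ I[1,1], I[1,3]^3, I[2,3].
μ_θ-semistable layers: μ^(1)=7; μ^(2)=0; μ^(3)=-7/2

((1, 0, 0); (3, 3, 3); (0, 1, 1))


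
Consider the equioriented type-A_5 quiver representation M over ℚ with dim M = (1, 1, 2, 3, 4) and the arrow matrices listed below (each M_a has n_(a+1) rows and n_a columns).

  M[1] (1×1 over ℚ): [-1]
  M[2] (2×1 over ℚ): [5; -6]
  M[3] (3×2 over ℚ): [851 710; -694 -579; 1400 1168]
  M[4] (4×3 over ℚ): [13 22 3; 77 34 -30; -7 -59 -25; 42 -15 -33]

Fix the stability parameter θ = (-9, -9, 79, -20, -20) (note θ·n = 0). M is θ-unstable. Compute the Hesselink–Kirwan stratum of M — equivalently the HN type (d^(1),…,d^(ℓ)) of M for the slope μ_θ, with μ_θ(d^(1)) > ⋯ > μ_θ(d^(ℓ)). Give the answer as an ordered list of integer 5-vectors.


Barcode: M ≅ I[1,5], I[3,5], I[4,5], I[5,5]. HN layers by μ_θ (3 steps, strictly decreasing):
  μ^(1)=13; μ^(2)=-9; μ^(3)=-20

((0, 0, 2, 2, 2); (1, 1, 0, 0, 0); (0, 0, 0, 1, 2))


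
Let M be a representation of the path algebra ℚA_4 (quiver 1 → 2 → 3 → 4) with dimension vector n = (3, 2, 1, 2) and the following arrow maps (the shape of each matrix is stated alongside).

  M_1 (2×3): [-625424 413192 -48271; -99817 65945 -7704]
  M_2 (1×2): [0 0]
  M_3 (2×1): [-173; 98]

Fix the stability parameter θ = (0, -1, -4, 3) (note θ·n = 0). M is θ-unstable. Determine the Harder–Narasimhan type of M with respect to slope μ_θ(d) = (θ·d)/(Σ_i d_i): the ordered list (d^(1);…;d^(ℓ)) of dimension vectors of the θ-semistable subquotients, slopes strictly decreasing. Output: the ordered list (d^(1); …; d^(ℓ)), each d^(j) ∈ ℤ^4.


Interval decomposition of M: I[1,1], I[1,2]^2, I[3,4], I[4,4].
HN type (ℓ=4): μ^(1)=3; μ^(2)=0; μ^(3)=-1/2; μ^(4)=-4

((0, 0, 0, 2); (1, 0, 0, 0); (2, 2, 0, 0); (0, 0, 1, 0))


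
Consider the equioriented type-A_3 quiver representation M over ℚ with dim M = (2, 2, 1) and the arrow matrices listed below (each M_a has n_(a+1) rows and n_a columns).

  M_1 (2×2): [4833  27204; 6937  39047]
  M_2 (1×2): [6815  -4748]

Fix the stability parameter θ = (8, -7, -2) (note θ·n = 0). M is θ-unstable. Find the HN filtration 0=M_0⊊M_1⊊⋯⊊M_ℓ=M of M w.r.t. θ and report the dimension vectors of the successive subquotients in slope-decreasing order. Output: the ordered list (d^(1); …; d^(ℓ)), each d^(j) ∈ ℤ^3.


Via rank(M_{q-1}∘⋯∘M_p): M ≅ I[1,2], I[1,3].
μ_θ-semistable layers: μ^(1)=1/2; μ^(2)=-1/3

((1, 1, 0); (1, 1, 1))


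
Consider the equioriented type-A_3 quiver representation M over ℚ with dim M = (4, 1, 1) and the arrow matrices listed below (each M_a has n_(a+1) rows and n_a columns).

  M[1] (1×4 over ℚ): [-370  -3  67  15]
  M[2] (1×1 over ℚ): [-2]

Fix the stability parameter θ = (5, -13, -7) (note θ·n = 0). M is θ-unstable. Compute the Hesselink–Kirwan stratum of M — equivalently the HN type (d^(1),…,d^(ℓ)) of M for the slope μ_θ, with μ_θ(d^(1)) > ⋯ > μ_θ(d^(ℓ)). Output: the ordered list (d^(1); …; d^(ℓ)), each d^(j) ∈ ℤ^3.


Via rank(M_{q-1}∘⋯∘M_p): M ≅ I[1,1]^3, I[1,3].
μ_θ-semistable layers: μ^(1)=5; μ^(2)=-5

((3, 0, 0); (1, 1, 1))


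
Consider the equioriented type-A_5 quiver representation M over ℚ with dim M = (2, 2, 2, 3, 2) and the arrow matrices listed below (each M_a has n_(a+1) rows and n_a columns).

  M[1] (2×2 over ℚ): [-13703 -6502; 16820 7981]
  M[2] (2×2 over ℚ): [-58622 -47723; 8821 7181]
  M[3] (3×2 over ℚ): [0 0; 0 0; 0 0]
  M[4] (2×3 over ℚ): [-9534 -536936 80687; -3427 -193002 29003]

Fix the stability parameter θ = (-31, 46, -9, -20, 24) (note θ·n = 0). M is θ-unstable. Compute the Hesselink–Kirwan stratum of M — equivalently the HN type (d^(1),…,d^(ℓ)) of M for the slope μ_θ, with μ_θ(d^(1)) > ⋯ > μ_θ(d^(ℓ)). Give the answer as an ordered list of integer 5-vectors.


Via rank(M_{q-1}∘⋯∘M_p): M ≅ I[1,3]^2, I[4,4], I[4,5]^2.
μ_θ-semistable layers: μ^(1)=24; μ^(2)=37/2; μ^(3)=-20; μ^(4)=-31

((0, 0, 0, 0, 2); (0, 2, 2, 0, 0); (0, 0, 0, 3, 0); (2, 0, 0, 0, 0))


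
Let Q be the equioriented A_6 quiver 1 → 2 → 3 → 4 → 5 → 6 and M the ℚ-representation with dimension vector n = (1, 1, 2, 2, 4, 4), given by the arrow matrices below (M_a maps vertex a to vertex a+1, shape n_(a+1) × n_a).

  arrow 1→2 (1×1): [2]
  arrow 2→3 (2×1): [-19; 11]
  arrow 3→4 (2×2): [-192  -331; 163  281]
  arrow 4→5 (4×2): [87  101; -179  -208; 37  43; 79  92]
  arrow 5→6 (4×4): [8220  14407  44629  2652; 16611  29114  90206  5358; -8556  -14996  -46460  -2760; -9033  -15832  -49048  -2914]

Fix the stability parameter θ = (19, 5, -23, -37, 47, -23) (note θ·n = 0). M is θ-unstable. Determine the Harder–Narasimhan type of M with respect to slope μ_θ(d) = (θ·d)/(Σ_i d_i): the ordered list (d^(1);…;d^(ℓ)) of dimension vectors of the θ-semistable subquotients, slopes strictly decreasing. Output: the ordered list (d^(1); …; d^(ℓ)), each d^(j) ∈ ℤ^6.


Barcode: M ≅ I[1,6], I[3,6], I[5,5]^2, I[6,6]^2. HN layers by μ_θ (5 steps, strictly decreasing):
  μ^(1)=47; μ^(2)=12; μ^(3)=-9; μ^(4)=-23; μ^(5)=-30

((0, 0, 0, 0, 2, 0); (0, 0, 0, 0, 2, 2); (1, 1, 1, 1, 0, 0); (0, 0, 0, 0, 0, 2); (0, 0, 1, 1, 0, 0))


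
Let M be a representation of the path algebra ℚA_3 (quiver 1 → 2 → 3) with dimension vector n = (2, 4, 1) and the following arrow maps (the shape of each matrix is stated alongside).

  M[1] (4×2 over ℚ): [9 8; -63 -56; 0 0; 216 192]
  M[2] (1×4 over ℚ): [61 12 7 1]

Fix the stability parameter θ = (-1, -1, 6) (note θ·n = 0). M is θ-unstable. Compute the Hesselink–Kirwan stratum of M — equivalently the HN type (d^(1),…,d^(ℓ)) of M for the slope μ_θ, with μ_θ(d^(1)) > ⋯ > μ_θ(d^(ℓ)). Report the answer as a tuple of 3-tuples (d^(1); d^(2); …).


Barcode: M ≅ I[1,1], I[1,3], I[2,2]^3. HN layers by μ_θ (2 steps, strictly decreasing):
  μ^(1)=6; μ^(2)=-1

((0, 0, 1); (2, 4, 0))


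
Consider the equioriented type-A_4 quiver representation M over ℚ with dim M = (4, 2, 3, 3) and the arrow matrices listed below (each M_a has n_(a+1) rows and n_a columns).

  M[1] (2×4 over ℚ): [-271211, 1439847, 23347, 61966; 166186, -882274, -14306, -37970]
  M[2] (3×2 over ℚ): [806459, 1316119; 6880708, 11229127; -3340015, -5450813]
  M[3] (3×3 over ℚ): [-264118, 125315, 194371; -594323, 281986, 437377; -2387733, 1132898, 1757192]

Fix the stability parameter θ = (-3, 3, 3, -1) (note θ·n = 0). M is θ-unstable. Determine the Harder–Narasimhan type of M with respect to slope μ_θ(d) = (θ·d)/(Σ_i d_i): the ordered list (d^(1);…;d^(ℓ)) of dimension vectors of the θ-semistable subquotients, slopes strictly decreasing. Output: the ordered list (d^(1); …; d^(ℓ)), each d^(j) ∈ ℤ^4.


Interval decomposition of M: I[1,1]^2, I[1,4]^2, I[3,4].
HN type (ℓ=3): μ^(1)=5/3; μ^(2)=1; μ^(3)=-3

((0, 2, 2, 2); (0, 0, 1, 1); (4, 0, 0, 0))
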